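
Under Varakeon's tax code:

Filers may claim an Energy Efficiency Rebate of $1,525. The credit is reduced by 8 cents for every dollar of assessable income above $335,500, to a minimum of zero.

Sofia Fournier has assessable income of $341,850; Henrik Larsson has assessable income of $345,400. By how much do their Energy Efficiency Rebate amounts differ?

Sofia ($341,850): Energy Efficiency Rebate: 8% of the $6,350 excess over $335,500 is $508; credit = $1,525 − $508 = $1,017.
Henrik ($345,400): Energy Efficiency Rebate: 8% of the $9,900 excess over $335,500 is $792; credit = $1,525 − $792 = $733.
Difference: |$1,017 − $733| = $284.

$284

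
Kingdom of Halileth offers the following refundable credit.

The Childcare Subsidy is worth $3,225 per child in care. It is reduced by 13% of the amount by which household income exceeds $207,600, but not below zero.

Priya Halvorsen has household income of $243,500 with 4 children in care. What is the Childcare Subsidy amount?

Childcare Subsidy: base = 4 × $3,225 = $12,900. 13% of the $35,900 excess over $207,600 is $4,667; credit = $12,900 − $4,667 = $8,233.

$8,233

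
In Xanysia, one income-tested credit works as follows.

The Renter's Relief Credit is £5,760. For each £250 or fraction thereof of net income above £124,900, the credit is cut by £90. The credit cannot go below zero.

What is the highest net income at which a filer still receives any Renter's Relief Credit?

After 63 increments the reduction is 63 × £90 = £5,670, leaving £90; one more increment wipes it out. Increment 63 ends at excess 63 × £250 = £15,750, so the highest qualifying income is £124,900 + £15,750 = £140,650.

£140,650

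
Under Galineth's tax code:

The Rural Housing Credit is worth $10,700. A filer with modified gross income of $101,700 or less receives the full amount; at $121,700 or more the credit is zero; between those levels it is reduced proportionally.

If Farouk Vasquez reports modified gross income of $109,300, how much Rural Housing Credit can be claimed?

$6,634

Rural Housing Credit: $109,300 is $7,600 into a $20,000 phase-out range, leaving 12,400/20,000 of the credit: $10,700 × 12,400/20,000 = $6,634.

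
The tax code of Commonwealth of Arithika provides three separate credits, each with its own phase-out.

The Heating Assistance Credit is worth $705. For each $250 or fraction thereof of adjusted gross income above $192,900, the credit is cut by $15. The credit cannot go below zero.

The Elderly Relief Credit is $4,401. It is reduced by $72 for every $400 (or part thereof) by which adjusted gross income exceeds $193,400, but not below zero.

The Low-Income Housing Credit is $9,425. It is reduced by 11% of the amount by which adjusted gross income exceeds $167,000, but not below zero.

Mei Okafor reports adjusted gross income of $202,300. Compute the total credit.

$8,422

Heating Assistance Credit: income exceeds $192,900 by $9,400, which is 38 full-or-partial $250 increments; reduction = 38 × $15 = $570, leaving $135.
Elderly Relief Credit: income exceeds $193,400 by $8,900, which is 23 full-or-partial $400 increments; reduction = 23 × $72 = $1,656, leaving $2,745.
Low-Income Housing Credit: 11% of the $35,300 excess over $167,000 is $3,883; credit = $9,425 − $3,883 = $5,542.
Total: $135 + $2,745 + $5,542 = $8,422.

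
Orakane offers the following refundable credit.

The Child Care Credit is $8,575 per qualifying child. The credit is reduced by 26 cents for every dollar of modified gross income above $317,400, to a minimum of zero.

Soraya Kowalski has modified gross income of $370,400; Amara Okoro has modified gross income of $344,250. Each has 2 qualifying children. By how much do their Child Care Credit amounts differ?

$6,799

Soraya ($370,400): Child Care Credit: base = 2 × $8,575 = $17,150. 26% of the $53,000 excess over $317,400 is $13,780; credit = $17,150 − $13,780 = $3,370.
Amara ($344,250): Child Care Credit: base = 2 × $8,575 = $17,150. 26% of the $26,850 excess over $317,400 is $6,981; credit = $17,150 − $6,981 = $10,169.
Difference: |$3,370 − $10,169| = $6,799.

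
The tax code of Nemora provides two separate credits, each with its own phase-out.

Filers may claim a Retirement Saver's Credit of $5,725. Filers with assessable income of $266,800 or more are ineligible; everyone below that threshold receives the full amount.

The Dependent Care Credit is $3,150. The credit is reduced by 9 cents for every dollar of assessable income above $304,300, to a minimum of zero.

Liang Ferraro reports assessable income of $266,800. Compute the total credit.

$3,150

Retirement Saver's Credit: $266,800 meets or exceeds the $266,800 cutoff, so the credit is $0.
Dependent Care Credit: $266,800 is at or below the $304,300 threshold, so the full $3,150 applies.
Total: $0 + $3,150 = $3,150.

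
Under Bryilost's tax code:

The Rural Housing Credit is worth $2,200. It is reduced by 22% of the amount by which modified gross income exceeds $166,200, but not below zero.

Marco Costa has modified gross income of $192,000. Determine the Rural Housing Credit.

Rural Housing Credit: 22% of the $25,800 excess over $166,200 is $5,676 ≥ base, so the credit is $0.

$0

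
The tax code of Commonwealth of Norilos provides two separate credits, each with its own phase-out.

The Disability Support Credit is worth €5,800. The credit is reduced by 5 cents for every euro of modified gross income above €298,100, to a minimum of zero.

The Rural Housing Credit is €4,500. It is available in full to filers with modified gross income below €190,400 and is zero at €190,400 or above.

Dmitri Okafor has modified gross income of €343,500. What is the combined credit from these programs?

Disability Support Credit: 5% of the €45,400 excess over €298,100 is €2,270; credit = €5,800 − €2,270 = €3,530.
Rural Housing Credit: €343,500 meets or exceeds the €190,400 cutoff, so the credit is €0.
Total: €3,530 + €0 = €3,530.

€3,530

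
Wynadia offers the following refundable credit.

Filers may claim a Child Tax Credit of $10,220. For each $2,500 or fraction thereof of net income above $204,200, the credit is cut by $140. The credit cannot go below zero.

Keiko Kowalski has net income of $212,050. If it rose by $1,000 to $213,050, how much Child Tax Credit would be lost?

$0

At $212,050 — income exceeds $204,200 by $7,850, which is 4 full-or-partial $2,500 increments; reduction = 4 × $140 = $560, leaving $9,660.
At $213,050 — income exceeds $204,200 by $8,850, which is 4 full-or-partial $2,500 increments; reduction = 4 × $140 = $560, leaving $9,660.
Lost: $9,660 − $9,660 = $0.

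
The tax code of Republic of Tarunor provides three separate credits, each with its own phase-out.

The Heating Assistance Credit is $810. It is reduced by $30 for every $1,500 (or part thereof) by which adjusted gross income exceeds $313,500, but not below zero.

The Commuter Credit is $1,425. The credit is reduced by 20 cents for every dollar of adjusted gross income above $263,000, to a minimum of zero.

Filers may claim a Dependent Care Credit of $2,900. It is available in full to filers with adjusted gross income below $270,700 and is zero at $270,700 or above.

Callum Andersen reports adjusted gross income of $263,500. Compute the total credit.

$5,035

Heating Assistance Credit: $263,500 is at or below the $313,500 threshold, so the full $810 applies.
Commuter Credit: 20% of the $500 excess over $263,000 is $100; credit = $1,425 − $100 = $1,325.
Dependent Care Credit: $263,500 is below the $270,700 cutoff, so the full $2,900 applies.
Total: $810 + $1,325 + $2,900 = $5,035.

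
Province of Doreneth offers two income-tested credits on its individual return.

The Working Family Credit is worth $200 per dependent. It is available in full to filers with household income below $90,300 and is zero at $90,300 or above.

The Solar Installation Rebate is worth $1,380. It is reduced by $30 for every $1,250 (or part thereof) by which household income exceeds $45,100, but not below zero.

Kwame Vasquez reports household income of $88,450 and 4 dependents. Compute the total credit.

$1,130

Working Family Credit: base = 4 × $200 = $800. $88,450 is below the $90,300 cutoff, so the full $800 applies.
Solar Installation Rebate: income exceeds $45,100 by $43,350, which is 35 full-or-partial $1,250 increments; reduction = 35 × $30 = $1,050, leaving $330.
Total: $800 + $330 = $1,130.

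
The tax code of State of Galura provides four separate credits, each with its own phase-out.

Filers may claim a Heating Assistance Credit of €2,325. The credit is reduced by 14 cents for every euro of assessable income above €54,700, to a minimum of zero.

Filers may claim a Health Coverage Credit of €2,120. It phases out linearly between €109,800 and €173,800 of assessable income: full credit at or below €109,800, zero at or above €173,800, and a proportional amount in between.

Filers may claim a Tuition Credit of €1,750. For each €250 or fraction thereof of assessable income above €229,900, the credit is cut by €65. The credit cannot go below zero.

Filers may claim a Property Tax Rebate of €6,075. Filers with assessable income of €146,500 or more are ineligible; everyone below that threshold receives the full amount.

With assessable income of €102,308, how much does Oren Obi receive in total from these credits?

Heating Assistance Credit: 14% of the €47,608 excess over €54,700 is €6,665.12 ≥ base, so the credit is €0.
Health Coverage Credit: €102,308 is at or below the €109,800 threshold, so the full €2,120 applies.
Tuition Credit: €102,308 is at or below the €229,900 threshold, so the full €1,750 applies.
Property Tax Rebate: €102,308 is below the €146,500 cutoff, so the full €6,075 applies.
Total: €0 + €2,120 + €1,750 + €6,075 = €9,945.

€9,945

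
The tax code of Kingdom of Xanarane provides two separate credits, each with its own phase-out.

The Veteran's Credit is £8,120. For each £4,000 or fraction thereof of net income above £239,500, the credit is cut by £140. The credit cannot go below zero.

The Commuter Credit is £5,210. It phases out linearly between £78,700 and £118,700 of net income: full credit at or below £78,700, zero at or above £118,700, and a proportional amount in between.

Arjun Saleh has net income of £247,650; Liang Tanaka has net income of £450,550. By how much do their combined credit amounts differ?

Arjun (£247,650): Veteran's Credit: income exceeds £239,500 by £8,150, which is 3 full-or-partial £4,000 increments; reduction = 3 × £140 = £420, leaving £7,700. Commuter Credit: £247,650 is at or above £118,700, so the credit is £0. total £7,700 + £0 = £7,700
Liang (£450,550): Veteran's Credit: income exceeds £239,500 by £211,050, which is 53 full-or-partial £4,000 increments; reduction = 53 × £140 = £7,420, leaving £700. Commuter Credit: £450,550 is at or above £118,700, so the credit is £0. total £700 + £0 = £700
Difference: |£7,700 − £700| = £7,000.

£7,000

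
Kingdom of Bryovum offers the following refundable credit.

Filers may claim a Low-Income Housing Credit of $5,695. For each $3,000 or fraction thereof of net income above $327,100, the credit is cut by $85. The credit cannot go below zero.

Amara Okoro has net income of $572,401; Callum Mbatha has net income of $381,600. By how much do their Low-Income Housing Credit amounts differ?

$4,080

Amara ($572,401): Low-Income Housing Credit: income exceeds $327,100 by $245,301 → 82 increments × $85 = $6,970 ≥ base, so the credit is $0.
Callum ($381,600): Low-Income Housing Credit: income exceeds $327,100 by $54,500, which is 19 full-or-partial $3,000 increments; reduction = 19 × $85 = $1,615, leaving $4,080.
Difference: |$0 − $4,080| = $4,080.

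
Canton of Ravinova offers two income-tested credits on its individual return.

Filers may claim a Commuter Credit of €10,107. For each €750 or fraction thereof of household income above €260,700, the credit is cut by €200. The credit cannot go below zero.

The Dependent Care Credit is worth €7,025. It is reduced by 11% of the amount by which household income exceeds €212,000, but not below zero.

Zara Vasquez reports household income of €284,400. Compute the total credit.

€3,707

Commuter Credit: income exceeds €260,700 by €23,700, which is 32 full-or-partial €750 increments; reduction = 32 × €200 = €6,400, leaving €3,707.
Dependent Care Credit: 11% of the €72,400 excess over €212,000 is €7,964 ≥ base, so the credit is €0.
Total: €3,707 + €0 = €3,707.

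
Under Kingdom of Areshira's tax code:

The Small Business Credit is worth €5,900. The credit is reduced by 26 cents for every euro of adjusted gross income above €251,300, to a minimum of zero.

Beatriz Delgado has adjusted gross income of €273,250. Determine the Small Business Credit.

Small Business Credit: 26% of the €21,950 excess over €251,300 is €5,707; credit = €5,900 − €5,707 = €193.

€193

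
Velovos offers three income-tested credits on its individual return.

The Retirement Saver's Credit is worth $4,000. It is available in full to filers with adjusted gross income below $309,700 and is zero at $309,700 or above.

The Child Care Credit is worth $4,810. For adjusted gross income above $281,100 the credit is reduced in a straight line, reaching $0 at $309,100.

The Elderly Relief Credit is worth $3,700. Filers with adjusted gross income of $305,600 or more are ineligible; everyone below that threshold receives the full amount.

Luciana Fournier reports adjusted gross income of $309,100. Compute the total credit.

$4,000

Retirement Saver's Credit: $309,100 is below the $309,700 cutoff, so the full $4,000 applies.
Child Care Credit: $309,100 is at or above $309,100, so the credit is $0.
Elderly Relief Credit: $309,100 meets or exceeds the $305,600 cutoff, so the credit is $0.
Total: $4,000 + $0 + $0 = $4,000.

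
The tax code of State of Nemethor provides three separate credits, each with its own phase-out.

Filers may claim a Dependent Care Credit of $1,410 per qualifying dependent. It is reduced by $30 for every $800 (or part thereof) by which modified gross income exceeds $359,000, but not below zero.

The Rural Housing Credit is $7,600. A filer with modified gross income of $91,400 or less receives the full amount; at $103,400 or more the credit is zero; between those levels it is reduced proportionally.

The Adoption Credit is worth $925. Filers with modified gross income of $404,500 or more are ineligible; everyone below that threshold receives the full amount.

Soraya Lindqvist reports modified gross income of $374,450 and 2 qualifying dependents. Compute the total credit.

Dependent Care Credit: base = 2 × $1,410 = $2,820. income exceeds $359,000 by $15,450, which is 20 full-or-partial $800 increments; reduction = 20 × $30 = $600, leaving $2,220.
Rural Housing Credit: $374,450 is at or above $103,400, so the credit is $0.
Adoption Credit: $374,450 is below the $404,500 cutoff, so the full $925 applies.
Total: $2,220 + $0 + $925 = $3,145.

$3,145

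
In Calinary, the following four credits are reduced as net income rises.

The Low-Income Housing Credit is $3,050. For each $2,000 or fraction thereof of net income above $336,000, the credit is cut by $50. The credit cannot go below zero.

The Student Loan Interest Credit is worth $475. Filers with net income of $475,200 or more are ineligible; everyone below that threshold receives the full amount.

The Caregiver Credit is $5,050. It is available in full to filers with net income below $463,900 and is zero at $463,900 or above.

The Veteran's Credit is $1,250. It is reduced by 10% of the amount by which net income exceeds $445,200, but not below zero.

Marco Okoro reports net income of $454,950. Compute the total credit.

$5,850

Low-Income Housing Credit: income exceeds $336,000 by $118,950, which is 60 full-or-partial $2,000 increments; reduction = 60 × $50 = $3,000, leaving $50.
Student Loan Interest Credit: $454,950 is below the $475,200 cutoff, so the full $475 applies.
Caregiver Credit: $454,950 is below the $463,900 cutoff, so the full $5,050 applies.
Veteran's Credit: 10% of the $9,750 excess over $445,200 is $975; credit = $1,250 − $975 = $275.
Total: $50 + $475 + $5,050 + $275 = $5,850.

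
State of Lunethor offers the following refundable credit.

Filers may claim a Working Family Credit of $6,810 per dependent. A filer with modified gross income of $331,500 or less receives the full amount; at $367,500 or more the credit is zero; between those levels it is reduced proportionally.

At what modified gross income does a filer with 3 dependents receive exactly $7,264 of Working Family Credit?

$354,700

Full credit = 3 × $6,810 = $20,430.
$7,264 is 7,264/20,430 of the full $20,430, so 13,166/20,430 of the $36,000 range has been used: income = $331,500 + $36,000 × 13,166/20,430 = $354,700.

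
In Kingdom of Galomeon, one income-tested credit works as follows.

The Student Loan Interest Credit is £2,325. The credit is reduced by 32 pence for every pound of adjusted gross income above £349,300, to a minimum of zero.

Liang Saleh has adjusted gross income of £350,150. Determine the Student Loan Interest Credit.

£2,053

Student Loan Interest Credit: 32% of the £850 excess over £349,300 is £272; credit = £2,325 − £272 = £2,053.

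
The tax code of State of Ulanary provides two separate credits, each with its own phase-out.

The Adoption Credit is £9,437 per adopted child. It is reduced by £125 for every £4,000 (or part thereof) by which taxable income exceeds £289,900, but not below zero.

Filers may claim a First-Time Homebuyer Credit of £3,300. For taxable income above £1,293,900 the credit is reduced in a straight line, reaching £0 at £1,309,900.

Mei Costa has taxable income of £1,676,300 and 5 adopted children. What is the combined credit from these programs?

£3,810

Adoption Credit: base = 5 × £9,437 = £47,185. income exceeds £289,900 by £1,386,400, which is 347 full-or-partial £4,000 increments; reduction = 347 × £125 = £43,375, leaving £3,810.
First-Time Homebuyer Credit: £1,676,300 is at or above £1,309,900, so the credit is £0.
Total: £3,810 + £0 = £3,810.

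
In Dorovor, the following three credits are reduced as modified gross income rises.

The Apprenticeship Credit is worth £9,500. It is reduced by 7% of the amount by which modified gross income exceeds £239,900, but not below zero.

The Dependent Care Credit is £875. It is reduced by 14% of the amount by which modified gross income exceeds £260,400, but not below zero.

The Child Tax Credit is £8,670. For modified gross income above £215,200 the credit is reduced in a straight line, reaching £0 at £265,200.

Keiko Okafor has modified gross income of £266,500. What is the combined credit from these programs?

Apprenticeship Credit: 7% of the £26,600 excess over £239,900 is £1,862; credit = £9,500 − £1,862 = £7,638.
Dependent Care Credit: 14% of the £6,100 excess over £260,400 is £854; credit = £875 − £854 = £21.
Child Tax Credit: £266,500 is at or above £265,200, so the credit is £0.
Total: £7,638 + £21 + £0 = £7,659.

£7,659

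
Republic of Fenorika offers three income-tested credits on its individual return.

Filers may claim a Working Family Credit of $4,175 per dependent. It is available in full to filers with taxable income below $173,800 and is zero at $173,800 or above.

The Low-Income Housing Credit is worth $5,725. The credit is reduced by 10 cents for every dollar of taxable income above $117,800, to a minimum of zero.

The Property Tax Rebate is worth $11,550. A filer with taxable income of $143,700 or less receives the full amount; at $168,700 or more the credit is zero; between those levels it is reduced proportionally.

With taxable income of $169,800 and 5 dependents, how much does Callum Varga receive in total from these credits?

Working Family Credit: base = 5 × $4,175 = $20,875. $169,800 is below the $173,800 cutoff, so the full $20,875 applies.
Low-Income Housing Credit: 10% of the $52,000 excess over $117,800 is $5,200; credit = $5,725 − $5,200 = $525.
Property Tax Rebate: $169,800 is at or above $168,700, so the credit is $0.
Total: $20,875 + $525 + $0 = $21,400.

$21,400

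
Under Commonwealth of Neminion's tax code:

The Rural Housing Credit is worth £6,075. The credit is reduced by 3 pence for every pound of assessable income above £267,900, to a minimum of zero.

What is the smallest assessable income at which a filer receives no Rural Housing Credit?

The credit falls by 3% of each pound above £267,900, so it reaches zero when the excess is £6,075 / 3% = £202,500: income = £267,900 + £202,500 = £470,400.

£470,400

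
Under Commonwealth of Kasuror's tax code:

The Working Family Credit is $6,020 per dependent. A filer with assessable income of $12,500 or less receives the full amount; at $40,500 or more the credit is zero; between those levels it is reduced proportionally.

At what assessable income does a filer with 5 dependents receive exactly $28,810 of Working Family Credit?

Full credit = 5 × $6,020 = $30,100.
$28,810 is 28,810/30,100 of the full $30,100, so 1,290/30,100 of the $28,000 range has been used: income = $12,500 + $28,000 × 1,290/30,100 = $13,700.

$13,700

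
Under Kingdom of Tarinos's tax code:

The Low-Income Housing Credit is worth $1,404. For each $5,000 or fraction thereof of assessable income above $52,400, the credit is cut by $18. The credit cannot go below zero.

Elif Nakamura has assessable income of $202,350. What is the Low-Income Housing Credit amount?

$864

Low-Income Housing Credit: income exceeds $52,400 by $149,950, which is 30 full-or-partial $5,000 increments; reduction = 30 × $18 = $540, leaving $864.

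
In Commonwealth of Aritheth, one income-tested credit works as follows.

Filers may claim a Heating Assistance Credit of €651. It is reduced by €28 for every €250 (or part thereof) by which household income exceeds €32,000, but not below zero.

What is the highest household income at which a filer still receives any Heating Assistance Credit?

After 23 increments the reduction is 23 × €28 = €644, leaving €7; one more increment wipes it out. Increment 23 ends at excess 23 × €250 = €5,750, so the highest qualifying income is €32,000 + €5,750 = €37,750.

€37,750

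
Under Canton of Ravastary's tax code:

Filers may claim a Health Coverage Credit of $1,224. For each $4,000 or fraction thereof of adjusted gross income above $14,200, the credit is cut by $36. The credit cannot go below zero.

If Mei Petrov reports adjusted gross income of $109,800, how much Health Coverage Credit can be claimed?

Health Coverage Credit: income exceeds $14,200 by $95,600, which is 24 full-or-partial $4,000 increments; reduction = 24 × $36 = $864, leaving $360.

$360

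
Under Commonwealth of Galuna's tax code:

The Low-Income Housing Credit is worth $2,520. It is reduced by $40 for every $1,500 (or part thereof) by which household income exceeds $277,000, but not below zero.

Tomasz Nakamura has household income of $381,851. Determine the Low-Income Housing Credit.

$0

Low-Income Housing Credit: income exceeds $277,000 by $104,851 → 70 increments × $40 = $2,800 ≥ base, so the credit is $0.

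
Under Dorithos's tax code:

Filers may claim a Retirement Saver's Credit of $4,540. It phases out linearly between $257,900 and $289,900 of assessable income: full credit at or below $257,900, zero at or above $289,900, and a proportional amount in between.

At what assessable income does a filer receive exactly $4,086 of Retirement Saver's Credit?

$4,086 is 4,086/4,540 of the full $4,540, so 454/4,540 of the $32,000 range has been used: income = $257,900 + $32,000 × 454/4,540 = $261,100.

$261,100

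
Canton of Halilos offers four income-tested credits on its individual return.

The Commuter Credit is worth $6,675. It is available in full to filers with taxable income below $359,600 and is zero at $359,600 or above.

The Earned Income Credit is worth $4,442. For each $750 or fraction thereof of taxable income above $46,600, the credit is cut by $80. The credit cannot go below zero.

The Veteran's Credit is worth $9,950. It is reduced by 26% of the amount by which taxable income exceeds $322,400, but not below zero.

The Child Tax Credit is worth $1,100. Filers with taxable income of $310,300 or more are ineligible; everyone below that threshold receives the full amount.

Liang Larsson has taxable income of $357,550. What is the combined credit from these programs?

$7,486

Commuter Credit: $357,550 is below the $359,600 cutoff, so the full $6,675 applies.
Earned Income Credit: income exceeds $46,600 by $310,950 → 415 increments × $80 = $33,200 ≥ base, so the credit is $0.
Veteran's Credit: 26% of the $35,150 excess over $322,400 is $9,139; credit = $9,950 − $9,139 = $811.
Child Tax Credit: $357,550 meets or exceeds the $310,300 cutoff, so the credit is $0.
Total: $6,675 + $0 + $811 + $0 = $7,486.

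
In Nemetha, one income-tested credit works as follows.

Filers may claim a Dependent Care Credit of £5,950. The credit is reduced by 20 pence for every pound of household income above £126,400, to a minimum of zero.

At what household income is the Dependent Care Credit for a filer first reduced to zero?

The credit falls by 20% of each pound above £126,400, so it reaches zero when the excess is £5,950 / 20% = £29,750: income = £126,400 + £29,750 = £156,150.

£156,150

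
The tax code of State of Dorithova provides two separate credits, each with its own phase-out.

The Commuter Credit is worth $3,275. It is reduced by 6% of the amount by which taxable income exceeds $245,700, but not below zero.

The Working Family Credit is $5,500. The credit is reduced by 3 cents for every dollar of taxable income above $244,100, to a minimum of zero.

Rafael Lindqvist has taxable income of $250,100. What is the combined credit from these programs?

$8,331

Commuter Credit: 6% of the $4,400 excess over $245,700 is $264; credit = $3,275 − $264 = $3,011.
Working Family Credit: 3% of the $6,000 excess over $244,100 is $180; credit = $5,500 − $180 = $5,320.
Total: $3,011 + $5,320 = $8,331.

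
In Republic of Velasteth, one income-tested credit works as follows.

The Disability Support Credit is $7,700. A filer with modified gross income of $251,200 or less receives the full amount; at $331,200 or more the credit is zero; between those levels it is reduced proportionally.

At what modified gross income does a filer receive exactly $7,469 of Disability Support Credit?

$253,600

$7,469 is 7,469/7,700 of the full $7,700, so 231/7,700 of the $80,000 range has been used: income = $251,200 + $80,000 × 231/7,700 = $253,600.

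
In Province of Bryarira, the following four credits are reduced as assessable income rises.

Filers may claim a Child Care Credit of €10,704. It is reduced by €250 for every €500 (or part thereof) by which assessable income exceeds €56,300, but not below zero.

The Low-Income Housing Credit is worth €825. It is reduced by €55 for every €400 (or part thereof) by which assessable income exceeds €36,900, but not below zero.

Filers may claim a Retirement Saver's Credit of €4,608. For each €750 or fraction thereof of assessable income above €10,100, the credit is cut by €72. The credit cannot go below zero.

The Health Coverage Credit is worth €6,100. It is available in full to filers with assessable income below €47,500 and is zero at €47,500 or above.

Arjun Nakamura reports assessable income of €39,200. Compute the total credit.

€19,099

Child Care Credit: €39,200 is at or below the €56,300 threshold, so the full €10,704 applies.
Low-Income Housing Credit: income exceeds €36,900 by €2,300, which is 6 full-or-partial €400 increments; reduction = 6 × €55 = €330, leaving €495.
Retirement Saver's Credit: income exceeds €10,100 by €29,100, which is 39 full-or-partial €750 increments; reduction = 39 × €72 = €2,808, leaving €1,800.
Health Coverage Credit: €39,200 is below the €47,500 cutoff, so the full €6,100 applies.
Total: €10,704 + €495 + €1,800 + €6,100 = €19,099.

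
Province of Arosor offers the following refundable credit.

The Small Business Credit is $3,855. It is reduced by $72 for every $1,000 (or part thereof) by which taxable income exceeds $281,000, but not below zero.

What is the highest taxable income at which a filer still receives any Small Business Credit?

$334,000

After 53 increments the reduction is 53 × $72 = $3,816, leaving $39; one more increment wipes it out. Increment 53 ends at excess 53 × $1,000 = $53,000, so the highest qualifying income is $281,000 + $53,000 = $334,000.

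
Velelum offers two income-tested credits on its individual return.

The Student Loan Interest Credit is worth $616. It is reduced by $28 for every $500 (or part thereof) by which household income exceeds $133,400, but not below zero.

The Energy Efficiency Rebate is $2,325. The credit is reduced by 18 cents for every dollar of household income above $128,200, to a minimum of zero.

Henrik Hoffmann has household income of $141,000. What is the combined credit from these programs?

$189

Student Loan Interest Credit: income exceeds $133,400 by $7,600, which is 16 full-or-partial $500 increments; reduction = 16 × $28 = $448, leaving $168.
Energy Efficiency Rebate: 18% of the $12,800 excess over $128,200 is $2,304; credit = $2,325 − $2,304 = $21.
Total: $168 + $21 = $189.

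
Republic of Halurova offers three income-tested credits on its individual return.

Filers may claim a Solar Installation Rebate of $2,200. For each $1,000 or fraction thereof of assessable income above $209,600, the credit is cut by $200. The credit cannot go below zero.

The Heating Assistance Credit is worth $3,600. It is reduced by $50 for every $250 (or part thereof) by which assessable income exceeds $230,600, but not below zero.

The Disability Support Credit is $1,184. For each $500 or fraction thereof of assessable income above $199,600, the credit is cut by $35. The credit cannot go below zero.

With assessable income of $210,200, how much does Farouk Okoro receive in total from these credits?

Solar Installation Rebate: income exceeds $209,600 by $600, which is 1 full-or-partial $1,000 increment; reduction = 1 × $200 = $200, leaving $2,000.
Heating Assistance Credit: $210,200 is at or below the $230,600 threshold, so the full $3,600 applies.
Disability Support Credit: income exceeds $199,600 by $10,600, which is 22 full-or-partial $500 increments; reduction = 22 × $35 = $770, leaving $414.
Total: $2,000 + $3,600 + $414 = $6,014.

$6,014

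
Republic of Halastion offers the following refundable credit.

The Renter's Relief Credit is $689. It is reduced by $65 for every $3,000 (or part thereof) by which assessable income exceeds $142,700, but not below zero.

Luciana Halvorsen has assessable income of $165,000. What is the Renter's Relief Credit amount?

Renter's Relief Credit: income exceeds $142,700 by $22,300, which is 8 full-or-partial $3,000 increments; reduction = 8 × $65 = $520, leaving $169.

$169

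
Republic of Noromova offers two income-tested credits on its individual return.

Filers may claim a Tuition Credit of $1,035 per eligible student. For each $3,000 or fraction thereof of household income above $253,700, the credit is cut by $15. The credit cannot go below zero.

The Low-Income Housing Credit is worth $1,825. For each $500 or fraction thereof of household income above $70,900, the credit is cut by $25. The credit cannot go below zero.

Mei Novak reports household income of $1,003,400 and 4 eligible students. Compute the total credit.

Tuition Credit: base = 4 × $1,035 = $4,140. income exceeds $253,700 by $749,700, which is 250 full-or-partial $3,000 increments; reduction = 250 × $15 = $3,750, leaving $390.
Low-Income Housing Credit: income exceeds $70,900 by $932,500 → 1865 increments × $25 = $46,625 ≥ base, so the credit is $0.
Total: $390 + $0 = $390.

$390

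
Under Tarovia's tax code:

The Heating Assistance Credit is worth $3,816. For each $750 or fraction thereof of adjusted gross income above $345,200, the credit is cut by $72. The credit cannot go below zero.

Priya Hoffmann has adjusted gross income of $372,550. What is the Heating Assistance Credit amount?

$1,152

Heating Assistance Credit: income exceeds $345,200 by $27,350, which is 37 full-or-partial $750 increments; reduction = 37 × $72 = $2,664, leaving $1,152.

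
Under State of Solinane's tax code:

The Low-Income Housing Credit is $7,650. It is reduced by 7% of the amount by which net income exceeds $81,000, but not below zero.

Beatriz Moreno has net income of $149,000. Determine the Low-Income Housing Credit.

Low-Income Housing Credit: 7% of the $68,000 excess over $81,000 is $4,760; credit = $7,650 − $4,760 = $2,890.

$2,890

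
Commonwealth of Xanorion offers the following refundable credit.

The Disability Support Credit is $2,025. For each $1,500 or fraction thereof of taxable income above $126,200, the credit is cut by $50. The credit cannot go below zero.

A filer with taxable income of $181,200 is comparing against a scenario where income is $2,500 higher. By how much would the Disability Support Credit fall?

At $181,200 — income exceeds $126,200 by $55,000, which is 37 full-or-partial $1,500 increments; reduction = 37 × $50 = $1,850, leaving $175.
At $183,700 — income exceeds $126,200 by $57,500, which is 39 full-or-partial $1,500 increments; reduction = 39 × $50 = $1,950, leaving $75.
Lost: $175 − $75 = $100.

$100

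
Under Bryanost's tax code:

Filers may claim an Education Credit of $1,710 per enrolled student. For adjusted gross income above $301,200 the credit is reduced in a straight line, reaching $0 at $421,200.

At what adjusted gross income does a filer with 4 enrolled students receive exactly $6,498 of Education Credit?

$307,200

Full credit = 4 × $1,710 = $6,840.
$6,498 is 6,498/6,840 of the full $6,840, so 342/6,840 of the $120,000 range has been used: income = $301,200 + $120,000 × 342/6,840 = $307,200.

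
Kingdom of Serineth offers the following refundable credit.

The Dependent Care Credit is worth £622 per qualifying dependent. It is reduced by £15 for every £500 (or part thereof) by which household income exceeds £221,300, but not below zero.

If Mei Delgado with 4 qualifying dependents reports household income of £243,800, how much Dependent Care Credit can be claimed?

Dependent Care Credit: base = 4 × £622 = £2,488. income exceeds £221,300 by £22,500, which is 45 full-or-partial £500 increments; reduction = 45 × £15 = £675, leaving £1,813.

£1,813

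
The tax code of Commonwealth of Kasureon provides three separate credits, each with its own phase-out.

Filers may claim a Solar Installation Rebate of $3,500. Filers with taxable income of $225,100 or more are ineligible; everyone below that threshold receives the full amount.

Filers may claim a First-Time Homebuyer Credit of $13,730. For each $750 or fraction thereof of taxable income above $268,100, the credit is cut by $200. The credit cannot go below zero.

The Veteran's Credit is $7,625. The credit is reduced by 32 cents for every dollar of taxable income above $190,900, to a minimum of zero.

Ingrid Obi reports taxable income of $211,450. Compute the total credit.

$18,279

Solar Installation Rebate: $211,450 is below the $225,100 cutoff, so the full $3,500 applies.
First-Time Homebuyer Credit: $211,450 is at or below the $268,100 threshold, so the full $13,730 applies.
Veteran's Credit: 32% of the $20,550 excess over $190,900 is $6,576; credit = $7,625 − $6,576 = $1,049.
Total: $3,500 + $13,730 + $1,049 = $18,279.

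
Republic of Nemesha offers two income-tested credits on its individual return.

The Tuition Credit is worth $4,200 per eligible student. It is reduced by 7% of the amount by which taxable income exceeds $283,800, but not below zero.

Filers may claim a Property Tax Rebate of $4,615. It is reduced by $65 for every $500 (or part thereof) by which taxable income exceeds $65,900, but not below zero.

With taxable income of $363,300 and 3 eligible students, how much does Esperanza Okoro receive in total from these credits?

Tuition Credit: base = 3 × $4,200 = $12,600. 7% of the $79,500 excess over $283,800 is $5,565; credit = $12,600 − $5,565 = $7,035.
Property Tax Rebate: income exceeds $65,900 by $297,400 → 595 increments × $65 = $38,675 ≥ base, so the credit is $0.
Total: $7,035 + $0 = $7,035.

$7,035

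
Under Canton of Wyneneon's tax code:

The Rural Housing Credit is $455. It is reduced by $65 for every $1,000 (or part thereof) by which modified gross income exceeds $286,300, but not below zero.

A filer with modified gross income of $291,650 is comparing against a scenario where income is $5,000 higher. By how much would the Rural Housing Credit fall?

$65

At $291,650 — income exceeds $286,300 by $5,350, which is 6 full-or-partial $1,000 increments; reduction = 6 × $65 = $390, leaving $65.
At $296,650 — income exceeds $286,300 by $10,350 → 11 increments × $65 = $715 ≥ base, so the credit is $0.
Lost: $65 − $0 = $65.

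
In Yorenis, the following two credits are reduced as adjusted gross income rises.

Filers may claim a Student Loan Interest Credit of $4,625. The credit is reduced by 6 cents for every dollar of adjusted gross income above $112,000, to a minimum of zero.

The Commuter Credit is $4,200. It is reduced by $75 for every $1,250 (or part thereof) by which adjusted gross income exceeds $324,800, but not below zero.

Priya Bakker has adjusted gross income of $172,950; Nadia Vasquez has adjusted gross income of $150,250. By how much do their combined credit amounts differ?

Priya ($172,950): Student Loan Interest Credit: 6% of the $60,950 excess over $112,000 is $3,657; credit = $4,625 − $3,657 = $968. Commuter Credit: $172,950 is at or below the $324,800 threshold, so the full $4,200 applies. total $968 + $4,200 = $5,168
Nadia ($150,250): Student Loan Interest Credit: 6% of the $38,250 excess over $112,000 is $2,295; credit = $4,625 − $2,295 = $2,330. Commuter Credit: $150,250 is at or below the $324,800 threshold, so the full $4,200 applies. total $2,330 + $4,200 = $6,530
Difference: |$5,168 − $6,530| = $1,362.

$1,362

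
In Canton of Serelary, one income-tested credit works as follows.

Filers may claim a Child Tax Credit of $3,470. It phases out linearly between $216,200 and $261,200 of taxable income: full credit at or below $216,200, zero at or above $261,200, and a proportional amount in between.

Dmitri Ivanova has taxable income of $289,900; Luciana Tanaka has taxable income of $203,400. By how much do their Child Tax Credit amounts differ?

$3,470

Dmitri ($289,900): Child Tax Credit: $289,900 is at or above $261,200, so the credit is $0.
Luciana ($203,400): Child Tax Credit: $203,400 is at or below the $216,200 threshold, so the full $3,470 applies.
Difference: |$0 − $3,470| = $3,470.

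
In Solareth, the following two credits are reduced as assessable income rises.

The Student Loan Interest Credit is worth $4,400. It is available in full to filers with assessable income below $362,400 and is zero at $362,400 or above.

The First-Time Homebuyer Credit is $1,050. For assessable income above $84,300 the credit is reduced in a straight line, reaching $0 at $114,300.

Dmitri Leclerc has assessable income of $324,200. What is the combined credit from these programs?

Student Loan Interest Credit: $324,200 is below the $362,400 cutoff, so the full $4,400 applies.
First-Time Homebuyer Credit: $324,200 is at or above $114,300, so the credit is $0.
Total: $4,400 + $0 = $4,400.

$4,400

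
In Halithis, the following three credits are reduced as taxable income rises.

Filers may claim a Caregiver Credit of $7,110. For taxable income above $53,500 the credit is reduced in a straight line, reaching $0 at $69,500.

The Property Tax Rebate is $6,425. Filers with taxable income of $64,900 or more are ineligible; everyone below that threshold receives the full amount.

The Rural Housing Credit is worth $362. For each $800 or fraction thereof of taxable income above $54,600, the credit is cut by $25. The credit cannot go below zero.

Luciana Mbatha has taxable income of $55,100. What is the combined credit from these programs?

$13,161

Caregiver Credit: $55,100 is $1,600 into a $16,000 phase-out range, leaving 14,400/16,000 of the credit: $7,110 × 14,400/16,000 = $6,399.
Property Tax Rebate: $55,100 is below the $64,900 cutoff, so the full $6,425 applies.
Rural Housing Credit: income exceeds $54,600 by $500, which is 1 full-or-partial $800 increment; reduction = 1 × $25 = $25, leaving $337.
Total: $6,399 + $6,425 + $337 = $13,161.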